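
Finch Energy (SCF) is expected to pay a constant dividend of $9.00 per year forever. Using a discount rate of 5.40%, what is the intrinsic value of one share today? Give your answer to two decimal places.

$166.67

Zero-growth DDM (perpetuity): P₀ = D/r = 9.00 / 0.054 = 166.6667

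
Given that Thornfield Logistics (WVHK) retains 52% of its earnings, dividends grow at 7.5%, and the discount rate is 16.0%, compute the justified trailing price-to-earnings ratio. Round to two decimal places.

Payout ratio b = 1 − 0.52 = 0.48.
Justified trailing P/E = b(1+g)/(r−g) = 0.48×(1+0.075)/(0.16−0.075) = 6.0706

6.07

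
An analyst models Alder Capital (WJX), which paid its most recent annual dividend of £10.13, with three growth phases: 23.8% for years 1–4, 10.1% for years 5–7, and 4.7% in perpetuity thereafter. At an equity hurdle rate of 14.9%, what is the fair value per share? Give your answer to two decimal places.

Three-stage DDM. Project D₁…D_7; terminal Gordon value at t=7 with g = 0.047; discount at r = 0.149.
D_1 = 12.5409
D_2 = 15.5257
D_3 = 19.2208
D_4 = 23.7953
D_5 = 26.1987
D_6 = 28.8447
D_7 = 31.7581
TV_7 = 33.2507/(0.149−0.047) = 325.9872
P₀ = Σ Dₜ/(1+r)ᵗ + TV_7/(1+r)^7 = 209.9272

£209.93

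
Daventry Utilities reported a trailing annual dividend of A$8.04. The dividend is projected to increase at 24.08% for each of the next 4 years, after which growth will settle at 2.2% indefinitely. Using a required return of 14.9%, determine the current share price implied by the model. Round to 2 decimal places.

Two-stage DDM. Project D₁…D_4 at 0.2408, terminal growth 0.022, discount at r = 0.149.
D_1 = 9.9760
D_2 = 12.3783
D_3 = 15.3589
D_4 = 19.0574
Terminal value at t=4: TV = D_5/(r−g) = 19.4766/(0.149−0.022) = 153.3594
P₀ = 9.9760/(1+0.149)^1 + 12.3783/(1+0.149)^2 + 15.3589/(1+0.149)^3 + 19.0574/(1+0.149)^4 + 153.3594/(1+0.149)^4 = 127.1070

A$127.11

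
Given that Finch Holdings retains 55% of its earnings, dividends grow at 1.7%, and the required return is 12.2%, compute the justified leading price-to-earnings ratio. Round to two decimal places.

Payout ratio b = 1 − 0.55 = 0.45.
Justified leading P/E = b/(r−g) = 0.45/(0.122−0.017) = 4.2857

4.29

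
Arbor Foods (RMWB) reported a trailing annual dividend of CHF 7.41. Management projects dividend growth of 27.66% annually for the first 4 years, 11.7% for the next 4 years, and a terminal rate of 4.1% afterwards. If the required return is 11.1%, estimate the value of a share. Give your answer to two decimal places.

Three-stage DDM. Project D₁…D_8; terminal Gordon value at t=8 with g = 0.041; discount at r = 0.111.
D_1 = 9.4596
D_2 = 12.0761
D_3 = 15.4164
D_4 = 19.6806
D_5 = 21.9832
D_6 = 24.5552
D_7 = 27.4282
D_8 = 30.6373
TV_8 = 31.8934/(0.111−0.041) = 455.6202
P₀ = Σ Dₜ/(1+r)ᵗ + TV_8/(1+r)^8 = 291.1159

CHF 291.12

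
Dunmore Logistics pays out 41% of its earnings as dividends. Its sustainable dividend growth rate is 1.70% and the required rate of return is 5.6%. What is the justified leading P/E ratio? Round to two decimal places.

10.51

Justified leading P/E = b/(r−g) = 0.41/(0.056−0.017) = 10.5128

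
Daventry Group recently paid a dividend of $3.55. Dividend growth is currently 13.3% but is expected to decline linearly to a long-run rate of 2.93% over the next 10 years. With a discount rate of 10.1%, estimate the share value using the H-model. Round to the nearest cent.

$76.63

H-model: P₀ = D₀[(1+g_L) + H(g_S−g_L)]/(r−g_L), with H = 10/2 = 5.
P₀ = 3.55 × [(1+0.0293) + 5×(0.133−0.0293)] / (0.101−0.0293)
   = 3.55 × 1.5478 / 0.0717 = 76.6344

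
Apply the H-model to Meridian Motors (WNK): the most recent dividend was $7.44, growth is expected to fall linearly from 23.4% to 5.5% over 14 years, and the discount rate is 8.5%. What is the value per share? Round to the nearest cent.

H-model: P₀ = D₀[(1+g_L) + H(g_S−g_L)]/(r−g_L), with H = 14/2 = 7.
P₀ = 7.44 × [(1+0.055) + 7×(0.234−0.055)] / (0.085−0.055)
   = 7.44 × 2.3080 / 0.03 = 572.3840

$572.38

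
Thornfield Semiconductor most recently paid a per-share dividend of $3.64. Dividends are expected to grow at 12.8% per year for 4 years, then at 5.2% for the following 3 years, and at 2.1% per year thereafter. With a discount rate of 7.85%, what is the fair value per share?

Three-stage DDM. Project D₁…D_7; terminal Gordon value at t=7 with g = 0.021; discount at r = 0.0785.
D_1 = 4.1059
D_2 = 4.6315
D_3 = 5.2243
D_4 = 5.8930
D_5 = 6.1995
D_6 = 6.5218
D_7 = 6.8610
TV_7 = 7.0050/(0.0785−0.021) = 121.8268
P₀ = Σ Dₜ/(1+r)ᵗ + TV_7/(1+r)^7 = 100.5242

$100.52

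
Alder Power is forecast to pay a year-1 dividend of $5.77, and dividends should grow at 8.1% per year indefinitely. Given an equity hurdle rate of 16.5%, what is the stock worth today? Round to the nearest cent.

$68.69

Gordon growth model: P₀ = D₁/(r − g), with D₁ = 5.77 given directly.
P₀ = 5.7700 / (0.165 − 0.081) = 5.7700 / 0.084 = 68.6905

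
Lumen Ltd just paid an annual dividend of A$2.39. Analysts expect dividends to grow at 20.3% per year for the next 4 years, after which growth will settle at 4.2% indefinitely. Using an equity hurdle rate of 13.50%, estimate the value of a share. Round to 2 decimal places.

A$44.88

Two-stage DDM. Project D₁…D_4 at 0.203, terminal growth 0.042, discount at r = 0.135.
D_1 = 2.8752
D_2 = 3.4588
D_3 = 4.1610
D_4 = 5.0056
Terminal value at t=4: TV = D_5/(r−g) = 5.2159/(0.135−0.042) = 56.0848
P₀ = 2.8752/(1+0.135)^1 + 3.4588/(1+0.135)^2 + 4.1610/(1+0.135)^3 + 5.0056/(1+0.135)^4 + 56.0848/(1+0.135)^4 = 44.8760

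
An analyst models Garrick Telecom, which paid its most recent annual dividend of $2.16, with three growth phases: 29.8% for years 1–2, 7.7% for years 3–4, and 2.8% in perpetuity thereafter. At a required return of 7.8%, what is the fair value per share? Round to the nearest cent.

Three-stage DDM. Project D₁…D_4; terminal Gordon value at t=4 with g = 0.028; discount at r = 0.078.
D_1 = 2.8037
D_2 = 3.6392
D_3 = 3.9194
D_4 = 4.2212
TV_4 = 4.3394/(0.078−0.028) = 86.7876
P₀ = Σ Dₜ/(1+r)ᵗ + TV_4/(1+r)^4 = 76.2531

$76.25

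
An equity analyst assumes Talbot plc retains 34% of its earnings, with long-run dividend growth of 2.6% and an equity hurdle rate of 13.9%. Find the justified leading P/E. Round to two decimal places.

5.84

Payout ratio b = 1 − 0.34 = 0.66.
Justified leading P/E = b/(r−g) = 0.66/(0.139−0.026) = 5.8407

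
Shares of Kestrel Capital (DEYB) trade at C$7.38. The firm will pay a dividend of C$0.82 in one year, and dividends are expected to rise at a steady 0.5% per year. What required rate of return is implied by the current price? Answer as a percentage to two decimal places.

11.61%

Rearranging the constant-growth DDM: r = D₁/P₀ + g.
r = 0.8200 / 7.38 + 0.005 = 0.11111 + 0.005 = 0.11611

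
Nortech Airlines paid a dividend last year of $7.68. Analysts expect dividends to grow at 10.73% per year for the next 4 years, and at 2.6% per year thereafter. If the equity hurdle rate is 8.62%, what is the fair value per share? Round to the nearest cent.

Two-stage DDM. Project D₁…D_4 at 0.1073, terminal growth 0.026, discount at r = 0.0862.
D_1 = 8.5041
D_2 = 9.4166
D_3 = 10.4269
D_4 = 11.5458
Terminal value at t=4: TV = D_5/(r−g) = 11.8459/(0.0862−0.026) = 196.7765
P₀ = 8.5041/(1+0.0862)^1 + 9.4166/(1+0.0862)^2 + 10.4269/(1+0.0862)^3 + 11.5458/(1+0.0862)^4 + 196.7765/(1+0.0862)^4 = 173.6036

$173.60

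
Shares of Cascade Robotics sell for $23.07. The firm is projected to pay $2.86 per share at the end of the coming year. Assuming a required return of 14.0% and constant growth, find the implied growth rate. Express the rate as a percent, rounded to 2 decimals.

1.60%

From P₀ = D₁/(r − g), the implied growth is g = r − D₁/P₀.
g = 0.14 − 2.86/23.07 = 0.14 − 0.12397 = 0.01603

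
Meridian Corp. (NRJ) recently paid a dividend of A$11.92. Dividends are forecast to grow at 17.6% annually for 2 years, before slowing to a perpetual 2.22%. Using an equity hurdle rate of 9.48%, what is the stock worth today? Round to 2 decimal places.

Two-stage DDM. Project D₁…D_2 at 0.176, terminal growth 0.0222, discount at r = 0.0948.
D_1 = 14.0179
D_2 = 16.4851
Terminal value at t=2: TV = D_3/(r−g) = 16.8510/(0.0948−0.0222) = 232.1080
P₀ = 14.0179/(1+0.0948)^1 + 16.4851/(1+0.0948)^2 + 232.1080/(1+0.0948)^2 = 220.2092

A$220.21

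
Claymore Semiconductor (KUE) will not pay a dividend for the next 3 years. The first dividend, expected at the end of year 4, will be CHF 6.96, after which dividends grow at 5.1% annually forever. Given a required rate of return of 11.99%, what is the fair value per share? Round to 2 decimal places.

CHF 71.92

Deferred-dividend DDM. At t=3 the remaining stream is a growing perpetuity with first payment D_4 = 6.96.
V_3 = D_4/(r−g) = 6.96/(0.1199−0.051) = 101.0160
P₀ = V_3/(1+r)^3 = 101.0160/(1+0.1199)^3 = 71.9204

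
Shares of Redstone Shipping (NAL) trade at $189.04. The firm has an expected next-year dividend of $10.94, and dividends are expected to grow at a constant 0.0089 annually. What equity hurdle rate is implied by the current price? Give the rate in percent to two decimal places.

Rearranging the constant-growth DDM: r = D₁/P₀ + g.
r = 10.9400 / 189.04 + 0.0089 = 0.05787 + 0.0089 = 0.06677

6.68%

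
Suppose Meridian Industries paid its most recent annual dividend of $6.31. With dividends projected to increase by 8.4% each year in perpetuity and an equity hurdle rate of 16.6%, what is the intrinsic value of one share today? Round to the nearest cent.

$83.42

Gordon growth model: P₀ = D₁/(r − g). D₁ = 6.31 × (1 + 0.084) = 6.8400.
P₀ = 6.8400 / (0.166 − 0.084) = 6.8400 / 0.082 = 83.4151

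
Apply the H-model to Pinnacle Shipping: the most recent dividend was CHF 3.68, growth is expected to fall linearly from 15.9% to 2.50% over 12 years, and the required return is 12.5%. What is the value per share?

H-model: P₀ = D₀[(1+g_L) + H(g_S−g_L)]/(r−g_L), with H = 12/2 = 6.
P₀ = 3.68 × [(1+0.025) + 6×(0.159−0.025)] / (0.125−0.025)
   = 3.68 × 1.8290 / 0.1 = 67.3072

CHF 67.31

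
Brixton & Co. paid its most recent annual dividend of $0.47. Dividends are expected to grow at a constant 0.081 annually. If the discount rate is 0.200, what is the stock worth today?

Gordon growth model: P₀ = D₁/(r − g). D₁ = 0.47 × (1 + 0.081) = 0.5081.
P₀ = 0.5081 / (0.2 − 0.081) = 0.5081 / 0.119 = 4.2695

$4.27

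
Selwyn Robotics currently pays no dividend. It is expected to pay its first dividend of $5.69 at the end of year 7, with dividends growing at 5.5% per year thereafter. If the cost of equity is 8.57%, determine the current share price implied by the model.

Deferred-dividend DDM. At t=6 the remaining stream is a growing perpetuity with first payment D_7 = 5.69.
V_6 = D_7/(r−g) = 5.69/(0.0857−0.055) = 185.3420
P₀ = V_6/(1+r)^6 = 185.3420/(1+0.0857)^6 = 113.1657

$113.17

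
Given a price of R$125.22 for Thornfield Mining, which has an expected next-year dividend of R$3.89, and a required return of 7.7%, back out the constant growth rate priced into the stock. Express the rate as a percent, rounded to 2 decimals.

From P₀ = D₁/(r − g), the implied growth is g = r − D₁/P₀.
g = 0.077 − 3.89/125.22 = 0.077 − 0.03107 = 0.04593

4.59%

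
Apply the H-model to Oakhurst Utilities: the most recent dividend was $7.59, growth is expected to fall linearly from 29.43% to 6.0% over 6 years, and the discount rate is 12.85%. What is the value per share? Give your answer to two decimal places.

$195.33

H-model: P₀ = D₀[(1+g_L) + H(g_S−g_L)]/(r−g_L), with H = 6/2 = 3.
P₀ = 7.59 × [(1+0.06) + 3×(0.2943−0.06)] / (0.1285−0.06)
   = 7.59 × 1.7629 / 0.0685 = 195.3345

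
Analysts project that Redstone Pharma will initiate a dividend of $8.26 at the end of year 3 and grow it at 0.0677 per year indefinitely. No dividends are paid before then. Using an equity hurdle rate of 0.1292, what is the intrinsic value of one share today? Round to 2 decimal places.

Deferred-dividend DDM. At t=2 the remaining stream is a growing perpetuity with first payment D_3 = 8.26.
V_2 = D_3/(r−g) = 8.26/(0.1292−0.0677) = 134.3089
P₀ = V_2/(1+r)^2 = 134.3089/(1+0.1292)^2 = 105.3327

$105.33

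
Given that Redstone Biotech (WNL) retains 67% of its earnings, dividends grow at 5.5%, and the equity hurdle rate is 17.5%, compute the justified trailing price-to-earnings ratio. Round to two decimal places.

2.90

Payout ratio b = 1 − 0.67 = 0.33.
Justified trailing P/E = b(1+g)/(r−g) = 0.33×(1+0.055)/(0.175−0.055) = 2.9013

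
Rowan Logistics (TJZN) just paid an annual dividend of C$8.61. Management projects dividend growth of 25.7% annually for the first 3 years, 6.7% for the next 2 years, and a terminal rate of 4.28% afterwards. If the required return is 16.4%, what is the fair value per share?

Three-stage DDM. Project D₁…D_5; terminal Gordon value at t=5 with g = 0.0428; discount at r = 0.164.
D_1 = 10.8228
D_2 = 13.6042
D_3 = 17.1005
D_4 = 18.2462
D_5 = 19.4687
TV_5 = 20.3020/(0.164−0.0428) = 167.5083
P₀ = Σ Dₜ/(1+r)ᵗ + TV_5/(1+r)^5 = 127.6242

C$127.62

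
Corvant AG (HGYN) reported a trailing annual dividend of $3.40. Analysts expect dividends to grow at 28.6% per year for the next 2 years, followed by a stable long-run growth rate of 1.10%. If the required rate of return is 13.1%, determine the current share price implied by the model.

$45.30

Two-stage DDM. Project D₁…D_2 at 0.286, terminal growth 0.011, discount at r = 0.131.
D_1 = 4.3724
D_2 = 5.6229
Terminal value at t=2: TV = D_3/(r−g) = 5.6848/(0.131−0.011) = 47.3730
P₀ = 4.3724/(1+0.131)^1 + 5.6229/(1+0.131)^2 + 47.3730/(1+0.131)^2 = 45.2962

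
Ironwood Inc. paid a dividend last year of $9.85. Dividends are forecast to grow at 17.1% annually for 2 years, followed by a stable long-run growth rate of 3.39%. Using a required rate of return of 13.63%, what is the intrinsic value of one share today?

Two-stage DDM. Project D₁…D_2 at 0.171, terminal growth 0.0339, discount at r = 0.1363.
D_1 = 11.5343
D_2 = 13.5067
Terminal value at t=2: TV = D_3/(r−g) = 13.9646/(0.1363−0.0339) = 136.3731
P₀ = 11.5343/(1+0.1363)^1 + 13.5067/(1+0.1363)^2 + 136.3731/(1+0.1363)^2 = 126.2307

$126.23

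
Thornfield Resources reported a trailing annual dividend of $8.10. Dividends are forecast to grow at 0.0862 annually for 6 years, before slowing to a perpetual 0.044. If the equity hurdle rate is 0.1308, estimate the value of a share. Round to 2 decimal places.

Two-stage DDM. Project D₁…D_6 at 0.0862, terminal growth 0.044, discount at r = 0.1308.
D_1 = 8.7982
D_2 = 9.5566
D_3 = 10.3804
D_4 = 11.2752
D_5 = 12.2471
D_6 = 13.3028
Terminal value at t=6: TV = D_7/(r−g) = 13.8881/(0.1308−0.044) = 160.0017
P₀ = 8.7982/(1+0.1308)^1 + 9.5566/(1+0.1308)^2 + 10.3804/(1+0.1308)^3 + 11.2752/(1+0.1308)^4 + 12.2471/(1+0.1308)^5 + 13.3028/(1+0.1308)^6 + 160.0017/(1+0.1308)^6 = 118.8412

$118.84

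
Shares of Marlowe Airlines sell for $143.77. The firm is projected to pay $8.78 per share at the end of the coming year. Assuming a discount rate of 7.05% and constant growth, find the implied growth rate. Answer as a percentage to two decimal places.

0.94%

From P₀ = D₁/(r − g), the implied growth is g = r − D₁/P₀.
g = 0.0705 − 8.78/143.77 = 0.0705 − 0.06107 = 0.00943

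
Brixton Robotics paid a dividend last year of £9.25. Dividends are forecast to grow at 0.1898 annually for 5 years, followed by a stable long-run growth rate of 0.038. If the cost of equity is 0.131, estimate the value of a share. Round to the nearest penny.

£187.00

Two-stage DDM. Project D₁…D_5 at 0.1898, terminal growth 0.038, discount at r = 0.131.
D_1 = 11.0056
D_2 = 13.0945
D_3 = 15.5799
D_4 = 18.5369
D_5 = 22.0552
Terminal value at t=5: TV = D_6/(r−g) = 22.8933/(0.131−0.038) = 246.1648
P₀ = 11.0056/(1+0.131)^1 + 13.0945/(1+0.131)^2 + 15.5799/(1+0.131)^3 + 18.5369/(1+0.131)^4 + 22.0552/(1+0.131)^5 + 246.1648/(1+0.131)^5 = 187.0022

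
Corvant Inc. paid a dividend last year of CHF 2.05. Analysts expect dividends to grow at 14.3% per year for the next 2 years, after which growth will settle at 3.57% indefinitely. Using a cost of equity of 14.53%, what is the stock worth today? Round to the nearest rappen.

CHF 23.38

Two-stage DDM. Project D₁…D_2 at 0.143, terminal growth 0.0357, discount at r = 0.1453.
D_1 = 2.3431
D_2 = 2.6782
Terminal value at t=2: TV = D_3/(r−g) = 2.7738/(0.1453−0.0357) = 25.3087
P₀ = 2.3431/(1+0.1453)^1 + 2.6782/(1+0.1453)^2 + 25.3087/(1+0.1453)^2 = 23.3821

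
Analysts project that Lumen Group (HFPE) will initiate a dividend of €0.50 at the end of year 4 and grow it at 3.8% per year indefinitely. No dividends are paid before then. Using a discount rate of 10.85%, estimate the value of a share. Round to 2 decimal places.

€5.21

Deferred-dividend DDM. At t=3 the remaining stream is a growing perpetuity with first payment D_4 = 0.50.
V_3 = D_4/(r−g) = 0.50/(0.1085−0.038) = 7.0922
P₀ = V_3/(1+r)^3 = 7.0922/(1+0.1085)^3 = 5.2068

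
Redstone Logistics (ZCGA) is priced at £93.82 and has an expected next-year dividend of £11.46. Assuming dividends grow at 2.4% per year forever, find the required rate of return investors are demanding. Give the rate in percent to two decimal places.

Rearranging the constant-growth DDM: r = D₁/P₀ + g.
r = 11.4600 / 93.82 + 0.024 = 0.12215 + 0.024 = 0.14615

14.61%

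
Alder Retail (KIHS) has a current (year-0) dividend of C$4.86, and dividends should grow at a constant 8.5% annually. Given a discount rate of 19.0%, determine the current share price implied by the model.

C$50.22

Gordon growth model: P₀ = D₁/(r − g). D₁ = 4.86 × (1 + 0.085) = 5.2731.
P₀ = 5.2731 / (0.19 − 0.085) = 5.2731 / 0.105 = 50.2200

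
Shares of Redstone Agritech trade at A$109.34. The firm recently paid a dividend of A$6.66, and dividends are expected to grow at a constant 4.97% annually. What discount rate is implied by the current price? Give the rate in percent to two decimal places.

Rearranging the constant-growth DDM: r = D₁/P₀ + g.
D₁ = 6.66 × (1 + 0.0497) = 6.9910.
r = 6.9910 / 109.34 + 0.0497 = 0.06394 + 0.0497 = 0.11364

11.36%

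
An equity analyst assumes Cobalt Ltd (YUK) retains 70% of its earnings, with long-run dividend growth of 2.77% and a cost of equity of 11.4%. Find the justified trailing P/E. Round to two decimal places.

3.57

Payout ratio b = 1 − 0.70 = 0.30.
Justified trailing P/E = b(1+g)/(r−g) = 0.30×(1+0.0277)/(0.114−0.0277) = 3.5725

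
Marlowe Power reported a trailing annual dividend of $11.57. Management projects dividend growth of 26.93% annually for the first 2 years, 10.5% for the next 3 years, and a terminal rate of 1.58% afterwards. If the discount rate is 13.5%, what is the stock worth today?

Three-stage DDM. Project D₁…D_5; terminal Gordon value at t=5 with g = 0.0158; discount at r = 0.135.
D_1 = 14.6858
D_2 = 18.6407
D_3 = 20.5980
D_4 = 22.7607
D_5 = 25.1506
TV_5 = 25.5480/(0.135−0.0158) = 214.3289
P₀ = Σ Dₜ/(1+r)ᵗ + TV_5/(1+r)^5 = 182.3539

$182.35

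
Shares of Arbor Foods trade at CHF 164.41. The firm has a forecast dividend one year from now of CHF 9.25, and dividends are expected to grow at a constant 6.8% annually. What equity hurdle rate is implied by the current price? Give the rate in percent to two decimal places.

Rearranging the constant-growth DDM: r = D₁/P₀ + g.
r = 9.2500 / 164.41 + 0.068 = 0.05626 + 0.068 = 0.12426

12.43%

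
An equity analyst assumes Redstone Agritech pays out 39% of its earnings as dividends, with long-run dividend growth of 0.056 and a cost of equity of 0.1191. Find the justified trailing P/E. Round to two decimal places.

6.53

Justified trailing P/E = b(1+g)/(r−g) = 0.39×(1+0.056)/(0.1191−0.056) = 6.5268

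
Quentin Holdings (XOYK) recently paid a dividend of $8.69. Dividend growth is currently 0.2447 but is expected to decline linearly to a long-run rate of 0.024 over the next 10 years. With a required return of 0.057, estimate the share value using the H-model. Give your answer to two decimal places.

H-model: P₀ = D₀[(1+g_L) + H(g_S−g_L)]/(r−g_L), with H = 10/2 = 5.
P₀ = 8.69 × [(1+0.024) + 5×(0.2447−0.024)] / (0.057−0.024)
   = 8.69 × 2.1275 / 0.033 = 560.2417

$560.24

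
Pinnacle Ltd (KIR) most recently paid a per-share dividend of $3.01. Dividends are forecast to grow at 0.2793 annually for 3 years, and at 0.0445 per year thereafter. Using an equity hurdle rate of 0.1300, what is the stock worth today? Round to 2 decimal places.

Two-stage DDM. Project D₁…D_3 at 0.2793, terminal growth 0.0445, discount at r = 0.13.
D_1 = 3.8507
D_2 = 4.9262
D_3 = 6.3021
Terminal value at t=3: TV = D_4/(r−g) = 6.5825/(0.13−0.0445) = 76.9885
P₀ = 3.8507/(1+0.13)^1 + 4.9262/(1+0.13)^2 + 6.3021/(1+0.13)^3 + 76.9885/(1+0.13)^3 = 64.9902

$64.99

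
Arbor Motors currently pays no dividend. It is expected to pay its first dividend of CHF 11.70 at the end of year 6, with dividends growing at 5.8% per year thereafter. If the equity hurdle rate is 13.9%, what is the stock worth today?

CHF 75.35

Deferred-dividend DDM. At t=5 the remaining stream is a growing perpetuity with first payment D_6 = 11.70.
V_5 = D_6/(r−g) = 11.70/(0.139−0.058) = 144.4444
P₀ = V_5/(1+r)^5 = 144.4444/(1+0.139)^5 = 75.3498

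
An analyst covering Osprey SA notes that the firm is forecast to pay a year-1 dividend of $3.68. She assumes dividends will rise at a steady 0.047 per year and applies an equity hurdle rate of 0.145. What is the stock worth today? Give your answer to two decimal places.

Gordon growth model: P₀ = D₁/(r − g), with D₁ = 3.68 given directly.
P₀ = 3.6800 / (0.145 − 0.047) = 3.6800 / 0.098 = 37.5510

$37.55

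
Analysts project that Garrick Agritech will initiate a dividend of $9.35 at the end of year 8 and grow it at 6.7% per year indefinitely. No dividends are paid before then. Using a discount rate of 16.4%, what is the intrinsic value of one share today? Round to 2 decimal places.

Deferred-dividend DDM. At t=7 the remaining stream is a growing perpetuity with first payment D_8 = 9.35.
V_7 = D_8/(r−g) = 9.35/(0.164−0.067) = 96.3918
P₀ = V_7/(1+r)^7 = 96.3918/(1+0.164)^7 = 33.2942

$33.29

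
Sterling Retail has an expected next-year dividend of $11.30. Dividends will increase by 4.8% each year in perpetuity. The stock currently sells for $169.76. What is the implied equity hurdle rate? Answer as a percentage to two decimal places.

11.46%

Rearranging the constant-growth DDM: r = D₁/P₀ + g.
r = 11.3000 / 169.76 + 0.048 = 0.06656 + 0.048 = 0.11456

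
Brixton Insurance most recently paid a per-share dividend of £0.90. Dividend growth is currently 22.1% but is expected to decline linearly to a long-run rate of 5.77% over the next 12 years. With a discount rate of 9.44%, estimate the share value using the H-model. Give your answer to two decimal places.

H-model: P₀ = D₀[(1+g_L) + H(g_S−g_L)]/(r−g_L), with H = 12/2 = 6.
P₀ = 0.90 × [(1+0.0577) + 6×(0.221−0.0577)] / (0.0944−0.0577)
   = 0.90 × 2.0375 / 0.0367 = 49.9659

£49.97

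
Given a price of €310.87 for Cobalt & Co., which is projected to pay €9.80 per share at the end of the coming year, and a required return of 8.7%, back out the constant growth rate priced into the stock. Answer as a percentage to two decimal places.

5.55%

From P₀ = D₁/(r − g), the implied growth is g = r − D₁/P₀.
g = 0.087 − 9.80/310.87 = 0.087 − 0.03152 = 0.05548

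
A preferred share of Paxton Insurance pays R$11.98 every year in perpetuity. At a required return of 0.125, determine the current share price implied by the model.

R$95.84

Zero-growth DDM (perpetuity): P₀ = D/r = 11.98 / 0.125 = 95.8400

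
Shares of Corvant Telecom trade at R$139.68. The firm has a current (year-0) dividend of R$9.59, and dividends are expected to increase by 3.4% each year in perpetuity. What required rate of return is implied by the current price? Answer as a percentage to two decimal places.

10.50%

Rearranging the constant-growth DDM: r = D₁/P₀ + g.
D₁ = 9.59 × (1 + 0.034) = 9.9161.
r = 9.9161 / 139.68 + 0.034 = 0.07099 + 0.034 = 0.10499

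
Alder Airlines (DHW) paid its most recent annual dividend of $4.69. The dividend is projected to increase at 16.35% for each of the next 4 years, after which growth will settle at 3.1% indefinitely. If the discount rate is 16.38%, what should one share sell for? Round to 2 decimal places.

Two-stage DDM. Project D₁…D_4 at 0.1635, terminal growth 0.031, discount at r = 0.1638.
D_1 = 5.4568
D_2 = 6.3490
D_3 = 7.3871
D_4 = 8.5949
Terminal value at t=4: TV = D_5/(r−g) = 8.8613/(0.1638−0.031) = 66.7266
P₀ = 5.4568/(1+0.1638)^1 + 6.3490/(1+0.1638)^2 + 7.3871/(1+0.1638)^3 + 8.5949/(1+0.1638)^4 + 66.7266/(1+0.1638)^4 = 55.1215

$55.12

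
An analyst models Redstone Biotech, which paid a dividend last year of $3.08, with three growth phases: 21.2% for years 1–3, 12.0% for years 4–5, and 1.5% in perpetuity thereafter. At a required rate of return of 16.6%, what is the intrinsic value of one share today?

Three-stage DDM. Project D₁…D_5; terminal Gordon value at t=5 with g = 0.015; discount at r = 0.166.
D_1 = 3.7330
D_2 = 4.5243
D_3 = 5.4835
D_4 = 6.1415
D_5 = 6.8785
TV_5 = 6.9817/(0.166−0.015) = 46.2364
P₀ = Σ Dₜ/(1+r)ᵗ + TV_5/(1+r)^5 = 37.9558

$37.96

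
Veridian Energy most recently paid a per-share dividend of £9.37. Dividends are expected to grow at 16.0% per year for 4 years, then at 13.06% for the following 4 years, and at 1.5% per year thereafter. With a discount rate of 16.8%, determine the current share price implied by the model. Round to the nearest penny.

Three-stage DDM. Project D₁…D_8; terminal Gordon value at t=8 with g = 0.015; discount at r = 0.168.
D_1 = 10.8692
D_2 = 12.6083
D_3 = 14.6256
D_4 = 16.9657
D_5 = 19.1814
D_6 = 21.6865
D_7 = 24.5188
D_8 = 27.7209
TV_8 = 28.1367/(0.168−0.015) = 183.9002
P₀ = Σ Dₜ/(1+r)ᵗ + TV_8/(1+r)^8 = 123.5725

£123.57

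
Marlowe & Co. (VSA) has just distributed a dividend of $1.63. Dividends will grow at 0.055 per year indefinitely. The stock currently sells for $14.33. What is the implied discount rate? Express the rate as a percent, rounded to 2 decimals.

17.50%

Rearranging the constant-growth DDM: r = D₁/P₀ + g.
D₁ = 1.63 × (1 + 0.055) = 1.7196.
r = 1.7196 / 14.33 + 0.055 = 0.12000 + 0.055 = 0.17500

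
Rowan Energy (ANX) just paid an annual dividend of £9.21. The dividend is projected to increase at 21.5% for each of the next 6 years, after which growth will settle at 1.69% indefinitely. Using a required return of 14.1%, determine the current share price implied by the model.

£179.28

Two-stage DDM. Project D₁…D_6 at 0.215, terminal growth 0.0169, discount at r = 0.141.
D_1 = 11.1902
D_2 = 13.5960
D_3 = 16.5192
D_4 = 20.0708
D_5 = 24.3860
D_6 = 29.6290
Terminal value at t=6: TV = D_7/(r−g) = 30.1298/(0.141−0.0169) = 242.7861
P₀ = 11.1902/(1+0.141)^1 + 13.5960/(1+0.141)^2 + 16.5192/(1+0.141)^3 + 20.0708/(1+0.141)^4 + 24.3860/(1+0.141)^5 + 29.6290/(1+0.141)^6 + 242.7861/(1+0.141)^6 = 179.2807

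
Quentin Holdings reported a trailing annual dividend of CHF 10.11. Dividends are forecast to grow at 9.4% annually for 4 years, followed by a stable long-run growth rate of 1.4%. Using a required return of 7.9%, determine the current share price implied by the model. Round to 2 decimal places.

CHF 208.54

Two-stage DDM. Project D₁…D_4 at 0.094, terminal growth 0.014, discount at r = 0.079.
D_1 = 11.0603
D_2 = 12.1000
D_3 = 13.2374
D_4 = 14.4817
Terminal value at t=4: TV = D_5/(r−g) = 14.6845/(0.079−0.014) = 225.9150
P₀ = 11.0603/(1+0.079)^1 + 12.1000/(1+0.079)^2 + 13.2374/(1+0.079)^3 + 14.4817/(1+0.079)^4 + 225.9150/(1+0.079)^4 = 208.5358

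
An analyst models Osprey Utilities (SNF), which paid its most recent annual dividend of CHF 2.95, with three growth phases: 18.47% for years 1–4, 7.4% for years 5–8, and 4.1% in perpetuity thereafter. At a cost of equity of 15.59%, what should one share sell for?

Three-stage DDM. Project D₁…D_8; terminal Gordon value at t=8 with g = 0.041; discount at r = 0.1559.
D_1 = 3.4949
D_2 = 4.1404
D_3 = 4.9051
D_4 = 5.8111
D_5 = 6.2411
D_6 = 6.7029
D_7 = 7.1989
D_8 = 7.7317
TV_8 = 8.0487/(0.1559−0.041) = 70.0492
P₀ = Σ Dₜ/(1+r)ᵗ + TV_8/(1+r)^8 = 45.4062

CHF 45.41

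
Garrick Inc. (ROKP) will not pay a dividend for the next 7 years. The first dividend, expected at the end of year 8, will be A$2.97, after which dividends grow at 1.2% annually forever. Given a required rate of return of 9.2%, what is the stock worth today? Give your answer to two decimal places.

A$20.05

Deferred-dividend DDM. At t=7 the remaining stream is a growing perpetuity with first payment D_8 = 2.97.
V_7 = D_8/(r−g) = 2.97/(0.092−0.012) = 37.1250
P₀ = V_7/(1+r)^7 = 37.1250/(1+0.092)^7 = 20.0497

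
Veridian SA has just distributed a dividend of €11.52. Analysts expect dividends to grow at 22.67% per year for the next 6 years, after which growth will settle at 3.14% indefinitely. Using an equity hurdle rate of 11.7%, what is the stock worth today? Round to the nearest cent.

Two-stage DDM. Project D₁…D_6 at 0.2267, terminal growth 0.0314, discount at r = 0.117.
D_1 = 14.1316
D_2 = 17.3352
D_3 = 21.2651
D_4 = 26.0859
D_5 = 31.9996
D_6 = 39.2539
Terminal value at t=6: TV = D_7/(r−g) = 40.4865/(0.117−0.0314) = 472.9727
P₀ = 14.1316/(1+0.117)^1 + 17.3352/(1+0.117)^2 + 21.2651/(1+0.117)^3 + 26.0859/(1+0.117)^4 + 31.9996/(1+0.117)^5 + 39.2539/(1+0.117)^6 + 472.9727/(1+0.117)^6 = 340.6830

€340.68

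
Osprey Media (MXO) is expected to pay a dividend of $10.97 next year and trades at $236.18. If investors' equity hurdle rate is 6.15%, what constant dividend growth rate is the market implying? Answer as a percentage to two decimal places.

1.51%

From P₀ = D₁/(r − g), the implied growth is g = r − D₁/P₀.
g = 0.0615 − 10.97/236.18 = 0.0615 − 0.04645 = 0.01505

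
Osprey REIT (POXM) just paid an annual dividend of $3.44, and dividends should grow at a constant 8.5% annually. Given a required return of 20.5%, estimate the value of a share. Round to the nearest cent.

Gordon growth model: P₀ = D₁/(r − g). D₁ = 3.44 × (1 + 0.085) = 3.7324.
P₀ = 3.7324 / (0.205 − 0.085) = 3.7324 / 0.12 = 31.1033

$31.10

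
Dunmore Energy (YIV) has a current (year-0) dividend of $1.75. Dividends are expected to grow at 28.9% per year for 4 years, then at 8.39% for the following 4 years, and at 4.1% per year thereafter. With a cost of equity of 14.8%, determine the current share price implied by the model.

$40.59

Three-stage DDM. Project D₁…D_8; terminal Gordon value at t=8 with g = 0.041; discount at r = 0.148.
D_1 = 2.2557
D_2 = 2.9077
D_3 = 3.7480
D_4 = 4.8311
D_5 = 5.2365
D_6 = 5.6758
D_7 = 6.1520
D_8 = 6.6682
TV_8 = 6.9416/(0.148−0.041) = 64.8744
P₀ = Σ Dₜ/(1+r)ᵗ + TV_8/(1+r)^8 = 40.5923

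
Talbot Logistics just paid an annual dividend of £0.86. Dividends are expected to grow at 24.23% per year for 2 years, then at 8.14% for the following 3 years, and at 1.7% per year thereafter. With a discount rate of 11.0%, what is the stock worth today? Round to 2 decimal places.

£16.00

Three-stage DDM. Project D₁…D_5; terminal Gordon value at t=5 with g = 0.017; discount at r = 0.11.
D_1 = 1.0684
D_2 = 1.3272
D_3 = 1.4353
D_4 = 1.5521
D_5 = 1.6785
TV_5 = 1.7070/(0.11−0.017) = 18.3548
P₀ = Σ Dₜ/(1+r)ᵗ + TV_5/(1+r)^5 = 16.0004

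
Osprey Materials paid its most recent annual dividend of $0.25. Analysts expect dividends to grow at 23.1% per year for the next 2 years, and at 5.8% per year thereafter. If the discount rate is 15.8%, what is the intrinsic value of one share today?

Two-stage DDM. Project D₁…D_2 at 0.231, terminal growth 0.058, discount at r = 0.158.
D_1 = 0.3078
D_2 = 0.3788
Terminal value at t=2: TV = D_3/(r−g) = 0.4008/(0.158−0.058) = 4.0081
P₀ = 0.3078/(1+0.158)^1 + 0.3788/(1+0.158)^2 + 4.0081/(1+0.158)^2 = 3.5373

$3.54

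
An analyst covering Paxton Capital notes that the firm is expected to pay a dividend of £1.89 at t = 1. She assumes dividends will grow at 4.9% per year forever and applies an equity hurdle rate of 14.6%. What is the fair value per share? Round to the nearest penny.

£19.48

Gordon growth model: P₀ = D₁/(r − g), with D₁ = 1.89 given directly.
P₀ = 1.8900 / (0.146 − 0.049) = 1.8900 / 0.097 = 19.4845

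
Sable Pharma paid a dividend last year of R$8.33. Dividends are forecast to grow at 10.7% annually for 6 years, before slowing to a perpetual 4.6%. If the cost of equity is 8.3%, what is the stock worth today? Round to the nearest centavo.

R$322.59

Two-stage DDM. Project D₁…D_6 at 0.107, terminal growth 0.046, discount at r = 0.083.
D_1 = 9.2213
D_2 = 10.2080
D_3 = 11.3002
D_4 = 12.5094
D_5 = 13.8479
D_6 = 15.3296
Terminal value at t=6: TV = D_7/(r−g) = 16.0348/(0.083−0.046) = 433.3718
P₀ = 9.2213/(1+0.083)^1 + 10.2080/(1+0.083)^2 + 11.3002/(1+0.083)^3 + 12.5094/(1+0.083)^4 + 13.8479/(1+0.083)^5 + 15.3296/(1+0.083)^6 + 433.3718/(1+0.083)^6 = 322.5930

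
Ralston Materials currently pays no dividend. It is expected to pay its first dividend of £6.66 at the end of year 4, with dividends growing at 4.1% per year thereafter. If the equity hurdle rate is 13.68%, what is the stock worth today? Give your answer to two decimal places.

£47.32

Deferred-dividend DDM. At t=3 the remaining stream is a growing perpetuity with first payment D_4 = 6.66.
V_3 = D_4/(r−g) = 6.66/(0.1368−0.041) = 69.5198
P₀ = V_3/(1+r)^3 = 69.5198/(1+0.1368)^3 = 47.3213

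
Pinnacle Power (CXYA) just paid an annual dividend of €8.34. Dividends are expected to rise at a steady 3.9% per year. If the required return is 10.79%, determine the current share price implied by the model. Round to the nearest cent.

Gordon growth model: P₀ = D₁/(r − g). D₁ = 8.34 × (1 + 0.039) = 8.6653.
P₀ = 8.6653 / (0.1079 − 0.039) = 8.6653 / 0.0689 = 125.7657

€125.77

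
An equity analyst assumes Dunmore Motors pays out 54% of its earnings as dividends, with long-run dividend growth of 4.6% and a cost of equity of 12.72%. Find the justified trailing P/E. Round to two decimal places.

6.96

Justified trailing P/E = b(1+g)/(r−g) = 0.54×(1+0.046)/(0.1272−0.046) = 6.9562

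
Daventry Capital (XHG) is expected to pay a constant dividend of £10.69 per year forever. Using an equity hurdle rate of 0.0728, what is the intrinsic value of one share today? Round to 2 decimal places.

£146.84

Zero-growth DDM (perpetuity): P₀ = D/r = 10.69 / 0.0728 = 146.8407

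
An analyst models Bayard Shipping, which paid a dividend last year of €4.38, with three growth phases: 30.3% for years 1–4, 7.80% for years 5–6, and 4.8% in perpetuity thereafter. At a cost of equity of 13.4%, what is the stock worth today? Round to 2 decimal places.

Three-stage DDM. Project D₁…D_6; terminal Gordon value at t=6 with g = 0.048; discount at r = 0.134.
D_1 = 5.7071
D_2 = 7.4364
D_3 = 9.6896
D_4 = 12.6256
D_5 = 13.6104
D_6 = 14.6720
TV_6 = 15.3763/(0.134−0.048) = 178.7937
P₀ = Σ Dₜ/(1+r)ᵗ + TV_6/(1+r)^6 = 123.3285

€123.33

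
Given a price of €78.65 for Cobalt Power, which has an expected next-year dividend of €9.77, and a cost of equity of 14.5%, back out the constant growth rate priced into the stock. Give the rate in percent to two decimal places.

From P₀ = D₁/(r − g), the implied growth is g = r − D₁/P₀.
g = 0.145 − 9.77/78.65 = 0.145 − 0.12422 = 0.02078

2.08%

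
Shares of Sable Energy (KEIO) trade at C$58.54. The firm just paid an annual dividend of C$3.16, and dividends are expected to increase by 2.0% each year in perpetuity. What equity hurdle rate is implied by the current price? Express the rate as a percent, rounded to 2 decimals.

Rearranging the constant-growth DDM: r = D₁/P₀ + g.
D₁ = 3.16 × (1 + 0.02) = 3.2232.
r = 3.2232 / 58.54 + 0.02 = 0.05506 + 0.02 = 0.07506

7.51%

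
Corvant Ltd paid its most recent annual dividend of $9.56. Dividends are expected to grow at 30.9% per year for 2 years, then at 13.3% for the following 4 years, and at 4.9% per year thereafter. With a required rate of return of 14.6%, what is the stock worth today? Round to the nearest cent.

$200.76

Three-stage DDM. Project D₁…D_6; terminal Gordon value at t=6 with g = 0.049; discount at r = 0.146.
D_1 = 12.5140
D_2 = 16.3809
D_3 = 18.5595
D_4 = 21.0280
D_5 = 23.8247
D_6 = 26.9934
TV_6 = 28.3160/(0.146−0.049) = 291.9178
P₀ = Σ Dₜ/(1+r)ᵗ + TV_6/(1+r)^6 = 200.7557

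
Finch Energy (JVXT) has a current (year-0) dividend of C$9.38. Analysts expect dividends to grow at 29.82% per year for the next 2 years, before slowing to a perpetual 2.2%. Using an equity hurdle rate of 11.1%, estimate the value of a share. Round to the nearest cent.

C$170.84

Two-stage DDM. Project D₁…D_2 at 0.2982, terminal growth 0.022, discount at r = 0.111.
D_1 = 12.1771
D_2 = 15.8083
Terminal value at t=2: TV = D_3/(r−g) = 16.1561/(0.111−0.022) = 181.5294
P₀ = 12.1771/(1+0.111)^1 + 15.8083/(1+0.111)^2 + 181.5294/(1+0.111)^2 = 170.8360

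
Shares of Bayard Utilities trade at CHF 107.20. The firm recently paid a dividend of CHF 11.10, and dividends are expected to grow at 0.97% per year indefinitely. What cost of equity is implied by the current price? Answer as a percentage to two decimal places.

11.42%

Rearranging the constant-growth DDM: r = D₁/P₀ + g.
D₁ = 11.10 × (1 + 0.0097) = 11.2077.
r = 11.2077 / 107.20 + 0.0097 = 0.10455 + 0.0097 = 0.11425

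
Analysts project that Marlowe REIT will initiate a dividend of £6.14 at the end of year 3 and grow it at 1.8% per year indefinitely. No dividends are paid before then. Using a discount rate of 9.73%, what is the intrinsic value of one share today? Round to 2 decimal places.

Deferred-dividend DDM. At t=2 the remaining stream is a growing perpetuity with first payment D_3 = 6.14.
V_2 = D_3/(r−g) = 6.14/(0.0973−0.018) = 77.4275
P₀ = V_2/(1+r)^2 = 77.4275/(1+0.0973)^2 = 64.3050

£64.30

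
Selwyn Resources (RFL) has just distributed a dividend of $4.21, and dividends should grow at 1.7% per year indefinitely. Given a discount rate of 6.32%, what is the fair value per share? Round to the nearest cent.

$92.67

Gordon growth model: P₀ = D₁/(r − g). D₁ = 4.21 × (1 + 0.017) = 4.2816.
P₀ = 4.2816 / (0.0632 − 0.017) = 4.2816 / 0.0462 = 92.6747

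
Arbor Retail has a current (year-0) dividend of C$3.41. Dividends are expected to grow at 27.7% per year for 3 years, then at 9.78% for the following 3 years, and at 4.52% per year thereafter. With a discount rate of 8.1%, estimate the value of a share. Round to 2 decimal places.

Three-stage DDM. Project D₁…D_6; terminal Gordon value at t=6 with g = 0.0452; discount at r = 0.081.
D_1 = 4.3546
D_2 = 5.5608
D_3 = 7.1011
D_4 = 7.7956
D_5 = 8.5580
D_6 = 9.3950
TV_6 = 9.8197/(0.081−0.0452) = 274.2920
P₀ = Σ Dₜ/(1+r)ᵗ + TV_6/(1+r)^6 = 203.6958

C$203.70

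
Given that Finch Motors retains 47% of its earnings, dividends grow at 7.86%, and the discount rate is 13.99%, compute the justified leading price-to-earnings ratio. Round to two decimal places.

Payout ratio b = 1 − 0.47 = 0.53.
Justified leading P/E = b/(r−g) = 0.53/(0.1399−0.0786) = 8.6460

8.65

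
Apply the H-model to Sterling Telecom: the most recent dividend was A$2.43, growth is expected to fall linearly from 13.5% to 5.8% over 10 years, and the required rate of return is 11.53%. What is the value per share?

A$61.20

H-model: P₀ = D₀[(1+g_L) + H(g_S−g_L)]/(r−g_L), with H = 10/2 = 5.
P₀ = 2.43 × [(1+0.058) + 5×(0.135−0.058)] / (0.1153−0.058)
   = 2.43 × 1.4430 / 0.0573 = 61.1953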